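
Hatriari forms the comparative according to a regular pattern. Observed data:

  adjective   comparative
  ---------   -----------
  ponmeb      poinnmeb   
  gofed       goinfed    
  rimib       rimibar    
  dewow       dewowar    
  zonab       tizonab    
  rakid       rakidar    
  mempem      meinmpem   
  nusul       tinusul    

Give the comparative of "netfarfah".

gofed and rakid both end in -d yet inflect differently (goinfed, rakidar), so the final letter is not what conditions the rule; the last vowel is.
"netfarfah" has last vowel 'a'. The one such stem in the data (zonab → tizonab) adds the prefix ti-, so the same rule applies.
So netfarfah → tinetfarfah.

tinetfarfah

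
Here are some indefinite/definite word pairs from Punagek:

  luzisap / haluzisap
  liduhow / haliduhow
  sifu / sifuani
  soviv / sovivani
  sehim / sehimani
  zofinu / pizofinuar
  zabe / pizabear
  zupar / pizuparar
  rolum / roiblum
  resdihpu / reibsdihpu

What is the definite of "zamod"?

pizamodar

sifu and zofinu both end in -u yet inflect differently (sifuani, pizofinuar), so the final letter is not what conditions the rule; the first letter is.
"zamod" begins with z-. The stems beginning with z- (zofinu → pizofinuar, zabe → pizabear, zupar → pizuparar) add pi- … -ar around the stem.
So zamod → pizamodar.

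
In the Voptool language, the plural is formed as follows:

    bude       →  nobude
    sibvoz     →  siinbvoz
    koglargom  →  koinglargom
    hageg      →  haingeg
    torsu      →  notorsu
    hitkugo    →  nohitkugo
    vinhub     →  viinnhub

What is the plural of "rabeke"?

norabeke

"rabeke" ends in a vowel. The stems ending in a vowel (bude → nobude, torsu → notorsu, hitkugo → nohitkugo) add the prefix no-.
So rabeke → norabeke.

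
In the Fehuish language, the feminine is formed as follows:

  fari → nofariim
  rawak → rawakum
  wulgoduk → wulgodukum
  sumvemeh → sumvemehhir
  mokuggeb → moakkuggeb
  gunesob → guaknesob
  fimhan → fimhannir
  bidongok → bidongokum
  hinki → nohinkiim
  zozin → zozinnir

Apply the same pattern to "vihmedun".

vihmedunnir

"vihmedun" ends in -n. The stems ending in -n (zozin → zozinnir, fimhan → fimhannir) double the final consonant and add -ir.
The other patterns: stems ending in -i add no- … -im around the stem; stems ending in -b insert -ak- after the first vowel; stems ending in -k add -um.
So vihmedun → vihmedunnir.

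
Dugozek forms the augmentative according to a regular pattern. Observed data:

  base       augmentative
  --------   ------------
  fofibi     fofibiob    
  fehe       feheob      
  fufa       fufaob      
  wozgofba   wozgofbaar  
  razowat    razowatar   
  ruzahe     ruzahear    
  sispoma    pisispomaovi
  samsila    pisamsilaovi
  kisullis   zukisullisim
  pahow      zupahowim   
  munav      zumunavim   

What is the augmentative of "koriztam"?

zukoriztamim

fufa and wozgofba both end in -a yet inflect differently (fufaob, wozgofbaar), so the final letter is not what conditions the rule; the first letter is.
"koriztam" begins with k-. The one such stem in the data (kisullis → zukisullisim) adds zu- … -im around the stem, so the same rule applies.
So koriztam → zukoriztamim.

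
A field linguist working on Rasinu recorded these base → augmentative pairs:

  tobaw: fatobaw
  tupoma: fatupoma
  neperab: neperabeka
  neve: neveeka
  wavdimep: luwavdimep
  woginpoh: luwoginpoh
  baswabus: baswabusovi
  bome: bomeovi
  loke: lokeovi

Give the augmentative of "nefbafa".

nefbafaeka

neve and bome both end in -e yet inflect differently (neveeka, bomeovi), so the final letter is not what conditions the rule; the first letter is.
"nefbafa" begins with n-. The stems beginning with n- (neperab → neperabeka, neve → neveeka) add -eka.
The other patterns: stems beginning with t- add the prefix fa-; stems beginning with w- add the prefix lu-; stems beginning with b- or l- add -ovi.
So nefbafa → nefbafaeka.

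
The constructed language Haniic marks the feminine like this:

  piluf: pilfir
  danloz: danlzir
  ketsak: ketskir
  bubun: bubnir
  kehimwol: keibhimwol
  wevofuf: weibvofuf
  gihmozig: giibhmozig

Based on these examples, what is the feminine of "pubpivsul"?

puibbpivsul

piluf and wevofuf both end in -f yet inflect differently (pilfir, weibvofuf), so the final letter is not what conditions the rule; the number of vowels is.
"pubpivsul" has 3 vowels. The stems with 3 vowels (kehimwol → keibhimwol, wevofuf → weibvofuf, gihmozig → giibhmozig) insert -ib- after the first vowel.
So pubpivsul → puibbpivsul.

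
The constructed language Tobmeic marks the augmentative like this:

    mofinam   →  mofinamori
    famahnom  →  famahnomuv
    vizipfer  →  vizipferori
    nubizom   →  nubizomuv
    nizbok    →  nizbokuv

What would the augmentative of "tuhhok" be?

famahnom and mofinam both end in -m yet inflect differently (famahnomuv, mofinamori), so the final letter is not what conditions the rule; the last vowel is.
"tuhhok" has last vowel 'o'. The stems whose last vowel is 'o' (famahnom → famahnomuv, nizbok → nizbokuv, nubizom → nubizomuv) add -uv.
So tuhhok → tuhhokuv.

tuhhokuv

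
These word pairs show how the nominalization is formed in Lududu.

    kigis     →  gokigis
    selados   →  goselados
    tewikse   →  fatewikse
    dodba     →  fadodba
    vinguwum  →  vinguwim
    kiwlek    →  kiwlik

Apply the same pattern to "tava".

tewikse and kiwlek both have last vowel 'e' yet inflect differently (fatewikse, kiwlik), so the last vowel is not what conditions the rule; the final letter is.
"tava" ends in -a. The one such stem in the data (dodba → fadodba) adds the prefix fa-, so the same rule applies.
So tava → fatava.

fatava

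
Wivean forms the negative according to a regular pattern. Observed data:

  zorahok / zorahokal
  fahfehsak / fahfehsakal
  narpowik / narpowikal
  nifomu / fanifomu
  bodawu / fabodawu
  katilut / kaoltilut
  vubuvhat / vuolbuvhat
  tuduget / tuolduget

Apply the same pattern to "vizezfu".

nifomu and katilut both have last vowel 'u' yet inflect differently (fanifomu, kaoltilut), so the last vowel is not what conditions the rule; the final letter is.
"vizezfu" ends in -u. The stems ending in -u (nifomu → fanifomu, bodawu → fabodawu) add the prefix fa-.
So vizezfu → favizezfu.

favizezfu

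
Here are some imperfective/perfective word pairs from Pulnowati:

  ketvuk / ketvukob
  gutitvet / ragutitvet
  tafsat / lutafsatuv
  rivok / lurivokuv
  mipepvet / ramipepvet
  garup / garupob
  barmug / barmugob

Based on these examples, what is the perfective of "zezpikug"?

mipepvet and tafsat both end in -t yet inflect differently (ramipepvet, lutafsatuv), so the final letter is not what conditions the rule; the last vowel is.
"zezpikug" has last vowel 'u'. The stems whose last vowel is 'u' (garup → garupob, ketvuk → ketvukob, barmug → barmugob) add -ob.
The other patterns: stems whose last vowel is 'e' add the prefix ra-; stems whose last vowel is 'a' or 'o' add lu- … -uv around the stem.
So zezpikug → zezpikugob.

zezpikugob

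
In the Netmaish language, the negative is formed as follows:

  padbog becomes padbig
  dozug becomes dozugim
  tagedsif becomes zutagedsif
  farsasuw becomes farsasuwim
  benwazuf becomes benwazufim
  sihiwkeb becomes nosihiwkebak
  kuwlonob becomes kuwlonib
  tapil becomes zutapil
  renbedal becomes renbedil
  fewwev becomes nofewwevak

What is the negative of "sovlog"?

sovlig

kuwlonob and sihiwkeb both end in -b yet inflect differently (kuwlonib, nosihiwkebak), so the final letter is not what conditions the rule; the last vowel is.
"sovlog" has last vowel 'o'. The stems whose last vowel is 'o' (padbog → padbig, kuwlonob → kuwlonib) change the last vowel to 'i'.
So sovlog → sovlig.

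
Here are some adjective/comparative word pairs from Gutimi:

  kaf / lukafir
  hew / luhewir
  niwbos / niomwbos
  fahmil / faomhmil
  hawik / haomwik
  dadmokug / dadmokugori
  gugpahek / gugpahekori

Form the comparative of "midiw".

hawik and gugpahek both end in -k yet inflect differently (haomwik, gugpahekori), so the final letter is not what conditions the rule; the number of vowels is.
"midiw" has 2 vowels. The stems with 2 vowels (niwbos → niomwbos, fahmil → faomhmil, hawik → haomwik) insert -om- after the first vowel.
So midiw → miomdiw.

miomdiw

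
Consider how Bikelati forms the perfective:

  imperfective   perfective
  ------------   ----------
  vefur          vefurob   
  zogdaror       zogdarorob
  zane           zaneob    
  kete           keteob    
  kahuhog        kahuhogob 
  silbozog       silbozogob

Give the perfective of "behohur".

behohurob

Every pair shown (vefur → vefurob, zogdaror → zogdarorob, zane → zaneob, …) follows the same rule: add -ob.
So behohur → behohurob.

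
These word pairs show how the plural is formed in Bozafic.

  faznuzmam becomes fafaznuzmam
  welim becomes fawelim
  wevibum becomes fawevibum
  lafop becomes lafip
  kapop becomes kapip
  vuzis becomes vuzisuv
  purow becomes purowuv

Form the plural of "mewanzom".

"mewanzom" ends in -m. The stems ending in -m (faznuzmam → fafaznuzmam, welim → fawelim, wevibum → fawevibum) add the prefix fa-.
So mewanzom → famewanzom.

famewanzom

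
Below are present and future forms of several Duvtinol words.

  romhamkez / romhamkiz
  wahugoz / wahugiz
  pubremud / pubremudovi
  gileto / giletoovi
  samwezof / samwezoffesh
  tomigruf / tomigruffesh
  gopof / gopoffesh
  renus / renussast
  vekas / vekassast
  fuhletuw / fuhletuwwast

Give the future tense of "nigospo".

nigospoovi

"nigospo" ends in -o. The one such stem in the data (gileto → giletoovi) adds -ovi, so the same rule applies.
The other patterns: stems ending in -z change the last vowel to 'i'; stems ending in -f double the final consonant and add -esh; stems ending in -s or -w double the final consonant and add -ast.
So nigospo → nigospoovi.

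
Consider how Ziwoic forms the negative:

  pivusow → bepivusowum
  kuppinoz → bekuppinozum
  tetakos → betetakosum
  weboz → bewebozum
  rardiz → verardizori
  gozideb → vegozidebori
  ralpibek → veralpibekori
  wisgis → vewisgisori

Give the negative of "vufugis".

kuppinoz and rardiz both end in -z yet inflect differently (bekuppinozum, verardizori), so the final letter is not what conditions the rule; the last vowel is.
"vufugis" has last vowel 'i'. The stems whose last vowel is 'i' (rardiz → verardizori, wisgis → vewisgisori) add ve- … -ori around the stem.
So vufugis → vevufugisori.

vevufugisori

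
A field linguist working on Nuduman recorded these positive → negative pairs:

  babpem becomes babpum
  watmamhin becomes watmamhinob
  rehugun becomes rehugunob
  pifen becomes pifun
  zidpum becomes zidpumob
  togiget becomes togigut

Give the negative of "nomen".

babpem and zidpum both end in -m yet inflect differently (babpum, zidpumob), so the final letter is not what conditions the rule; the last vowel is.
"nomen" has last vowel 'e'. The stems whose last vowel is 'e' (togiget → togigut, babpem → babpum, pifen → pifun) change the last vowel to 'u'.
So nomen → nomun.

nomun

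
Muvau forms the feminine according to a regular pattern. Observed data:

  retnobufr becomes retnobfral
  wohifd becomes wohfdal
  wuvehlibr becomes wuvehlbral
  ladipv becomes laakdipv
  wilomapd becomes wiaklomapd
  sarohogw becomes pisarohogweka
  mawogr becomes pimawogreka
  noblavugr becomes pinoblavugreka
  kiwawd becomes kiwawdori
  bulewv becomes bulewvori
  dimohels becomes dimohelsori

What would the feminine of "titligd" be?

wohifd and wilomapd both end in -d yet inflect differently (wohfdal, wiaklomapd), so the final letter is not what conditions the rule; the second-to-last letter is.
"titligd" has second-to-last letter 'g'. The stems whose second-to-last letter is 'g' (sarohogw → pisarohogweka, mawogr → pimawogreka, noblavugr → pinoblavugreka) add pi- … -eka around the stem.
The other patterns: stems whose second-to-last letter is 'b' or 'f' delete the last vowel and add -al; stems whose second-to-last letter is 'p' insert -ak- after the first vowel; stems whose second-to-last letter is 'l' or 'w' add -ori.
So titligd → pititligdeka.

pititligdeka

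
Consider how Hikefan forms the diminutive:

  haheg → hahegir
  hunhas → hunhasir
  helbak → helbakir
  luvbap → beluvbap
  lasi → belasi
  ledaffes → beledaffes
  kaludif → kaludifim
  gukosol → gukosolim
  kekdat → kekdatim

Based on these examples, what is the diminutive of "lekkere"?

belekkere

hunhas and ledaffes both end in -s yet inflect differently (hunhasir, beledaffes), so the final letter is not what conditions the rule; the first letter is.
"lekkere" begins with l-. The stems beginning with l- (luvbap → beluvbap, lasi → belasi, ledaffes → beledaffes) add the prefix be-.
So lekkere → belekkere.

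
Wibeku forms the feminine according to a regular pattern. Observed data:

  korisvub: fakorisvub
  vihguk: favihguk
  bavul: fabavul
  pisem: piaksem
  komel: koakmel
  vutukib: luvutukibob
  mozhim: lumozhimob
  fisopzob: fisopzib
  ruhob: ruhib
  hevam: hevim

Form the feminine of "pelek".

peaklek

bavul and komel both end in -l yet inflect differently (fabavul, koakmel), so the final letter is not what conditions the rule; the last vowel is.
"pelek" has last vowel 'e'. The stems whose last vowel is 'e' (pisem → piaksem, komel → koakmel) insert -ak- after the first vowel.
The other patterns: stems whose last vowel is 'u' add the prefix fa-; stems whose last vowel is 'i' add lu- … -ob around the stem; stems whose last vowel is 'a' or 'o' change the last vowel to 'i'.
So pelek → peaklek.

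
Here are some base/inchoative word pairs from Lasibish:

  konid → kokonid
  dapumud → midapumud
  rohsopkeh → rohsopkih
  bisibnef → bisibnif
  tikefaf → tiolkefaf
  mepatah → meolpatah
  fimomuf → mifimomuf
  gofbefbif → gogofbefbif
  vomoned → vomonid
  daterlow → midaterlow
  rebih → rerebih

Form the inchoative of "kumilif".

fimomuf and bisibnef both end in -f yet inflect differently (mifimomuf, bisibnif), so the final letter is not what conditions the rule; the last vowel is.
"kumilif" has last vowel 'i'. The stems whose last vowel is 'i' (rebih → rerebih, konid → kokonid, gofbefbif → gogofbefbif) repeat the first consonant+vowel as a prefix.
The other patterns: stems whose last vowel is 'o' or 'u' add the prefix mi-; stems whose last vowel is 'e' change the last vowel to 'i'; stems whose last vowel is 'a' insert -ol- after the first vowel.
So kumilif → kukumilif.

kukumilif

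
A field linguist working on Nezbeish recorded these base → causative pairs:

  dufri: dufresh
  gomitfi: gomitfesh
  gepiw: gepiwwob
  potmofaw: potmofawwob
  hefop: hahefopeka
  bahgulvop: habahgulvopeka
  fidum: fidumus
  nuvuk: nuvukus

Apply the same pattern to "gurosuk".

dufri and gepiw both have last vowel 'i' yet inflect differently (dufresh, gepiwwob), so the last vowel is not what conditions the rule; the final letter is.
"gurosuk" ends in -k. The one such stem in the data (nuvuk → nuvukus) adds -us, so the same rule applies.
The other patterns: stems ending in -i drop the final letter and add -esh; stems ending in -w double the final consonant and add -ob; stems ending in -p add ha- … -eka around the stem.
So gurosuk → gurosukus.

gurosukus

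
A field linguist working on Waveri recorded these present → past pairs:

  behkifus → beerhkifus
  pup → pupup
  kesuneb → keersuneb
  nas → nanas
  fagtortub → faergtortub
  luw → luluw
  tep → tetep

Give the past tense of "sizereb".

nas and behkifus both end in -s yet inflect differently (nanas, beerhkifus), so the final letter is not what conditions the rule; the number of vowels is.
"sizereb" has 3 vowels. The stems with 3 vowels (fagtortub → faergtortub, behkifus → beerhkifus, kesuneb → keersuneb) insert -er- after the first vowel.
The other pattern: stems with 1 vowel repeat the first consonant+vowel as a prefix.
So sizereb → sierzereb.

sierzereb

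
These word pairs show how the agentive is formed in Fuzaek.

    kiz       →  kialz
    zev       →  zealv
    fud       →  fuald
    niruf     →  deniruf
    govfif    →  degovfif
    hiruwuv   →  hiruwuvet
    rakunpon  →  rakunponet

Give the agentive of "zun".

zev and hiruwuv both end in -v yet inflect differently (zealv, hiruwuvet), so the final letter is not what conditions the rule; the number of vowels is.
"zun" has 1 vowel. The stems with 1 vowel (kiz → kialz, zev → zealv, fud → fuald) insert -al- after the first vowel.
So zun → zualn.

zualn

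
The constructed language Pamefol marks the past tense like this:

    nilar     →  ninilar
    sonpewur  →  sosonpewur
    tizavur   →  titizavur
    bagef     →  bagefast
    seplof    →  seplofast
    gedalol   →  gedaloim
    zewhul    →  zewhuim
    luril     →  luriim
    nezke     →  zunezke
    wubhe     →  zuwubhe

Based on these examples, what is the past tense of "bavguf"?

bavgufast

"bavguf" ends in -f. The stems ending in -f (bagef → bagefast, seplof → seplofast) add -ast.
So bavguf → bavgufast.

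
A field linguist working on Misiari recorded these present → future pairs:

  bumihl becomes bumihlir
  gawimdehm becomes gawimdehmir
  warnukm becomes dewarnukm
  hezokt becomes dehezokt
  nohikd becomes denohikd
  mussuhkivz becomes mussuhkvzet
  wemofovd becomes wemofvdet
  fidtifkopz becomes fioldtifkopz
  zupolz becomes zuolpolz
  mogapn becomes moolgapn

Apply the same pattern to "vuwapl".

vuolwapl

"vuwapl" has second-to-last letter 'p'. The stems whose second-to-last letter is 'p' (fidtifkopz → fioldtifkopz, mogapn → moolgapn) insert -ol- after the first vowel.
So vuwapl → vuolwapl.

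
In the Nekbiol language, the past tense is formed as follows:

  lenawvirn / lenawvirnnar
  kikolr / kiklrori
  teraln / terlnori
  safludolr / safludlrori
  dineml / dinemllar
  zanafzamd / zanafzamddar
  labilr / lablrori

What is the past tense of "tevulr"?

tevlrori

teraln and lenawvirn both end in -n yet inflect differently (terlnori, lenawvirnnar), so the final letter is not what conditions the rule; the second-to-last letter is.
"tevulr" has second-to-last letter 'l'. The stems whose second-to-last letter is 'l' (labilr → lablrori, safludolr → safludlrori, kikolr → kiklrori) delete the last vowel and add -ori.
So tevulr → tevlrori.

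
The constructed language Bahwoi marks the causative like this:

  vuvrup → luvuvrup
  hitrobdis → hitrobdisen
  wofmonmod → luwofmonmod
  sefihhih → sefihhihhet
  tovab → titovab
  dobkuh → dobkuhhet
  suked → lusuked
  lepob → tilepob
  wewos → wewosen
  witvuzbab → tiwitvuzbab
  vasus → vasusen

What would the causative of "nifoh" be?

nifohhet

"nifoh" ends in -h. The stems ending in -h (dobkuh → dobkuhhet, sefihhih → sefihhihhet) double the final consonant and add -et.
The other patterns: stems ending in -s add -en; stems ending in -b add the prefix ti-; stems ending in -d or -p add the prefix lu-.
So nifoh → nifohhet.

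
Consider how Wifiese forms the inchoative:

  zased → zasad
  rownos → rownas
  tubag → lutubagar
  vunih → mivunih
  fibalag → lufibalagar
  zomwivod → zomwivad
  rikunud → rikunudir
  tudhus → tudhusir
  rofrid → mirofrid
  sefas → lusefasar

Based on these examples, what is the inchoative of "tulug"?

tulugir

tudhus and sefas both end in -s yet inflect differently (tudhusir, lusefasar), so the final letter is not what conditions the rule; the last vowel is.
"tulug" has last vowel 'u'. The stems whose last vowel is 'u' (rikunud → rikunudir, tudhus → tudhusir) add -ir.
So tulug → tulugir.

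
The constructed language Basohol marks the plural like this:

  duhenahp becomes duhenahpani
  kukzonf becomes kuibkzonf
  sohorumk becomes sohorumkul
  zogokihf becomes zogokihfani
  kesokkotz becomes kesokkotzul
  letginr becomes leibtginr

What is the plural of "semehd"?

semehdani

kukzonf and zogokihf both end in -f yet inflect differently (kuibkzonf, zogokihfani), so the final letter is not what conditions the rule; the second-to-last letter is.
"semehd" has second-to-last letter 'h'. The stems whose second-to-last letter is 'h' (duhenahp → duhenahpani, zogokihf → zogokihfani) add -ani.
The other patterns: stems whose second-to-last letter is 'n' insert -ib- after the first vowel; stems whose second-to-last letter is 'm' or 't' add -ul.
So semehd → semehdani.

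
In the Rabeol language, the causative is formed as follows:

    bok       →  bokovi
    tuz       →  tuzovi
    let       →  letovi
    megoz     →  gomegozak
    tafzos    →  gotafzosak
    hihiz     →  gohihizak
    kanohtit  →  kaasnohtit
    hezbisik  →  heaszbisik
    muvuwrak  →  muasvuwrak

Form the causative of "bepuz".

gobepuzak

"bepuz" has 2 vowels. The stems with 2 vowels (megoz → gomegozak, tafzos → gotafzosak, hihiz → gohihizak) add go- … -ak around the stem.
The other patterns: stems with 1 vowel add -ovi; stems with 3 vowels insert -as- after the first vowel.
So bepuz → gobepuzak.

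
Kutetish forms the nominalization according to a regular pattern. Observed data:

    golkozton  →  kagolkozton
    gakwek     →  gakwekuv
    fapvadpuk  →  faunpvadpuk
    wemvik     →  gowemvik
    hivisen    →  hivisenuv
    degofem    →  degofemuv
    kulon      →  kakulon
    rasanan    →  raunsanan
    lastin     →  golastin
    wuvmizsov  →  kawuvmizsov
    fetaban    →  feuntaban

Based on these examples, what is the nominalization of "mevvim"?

gomevvim

golkozton and rasanan both end in -n yet inflect differently (kagolkozton, raunsanan), so the final letter is not what conditions the rule; the last vowel is.
"mevvim" has last vowel 'i'. The stems whose last vowel is 'i' (wemvik → gowemvik, lastin → golastin) add the prefix go-.
The other patterns: stems whose last vowel is 'o' add the prefix ka-; stems whose last vowel is 'a' or 'u' insert -un- after the first vowel; stems whose last vowel is 'e' add -uv.
So mevvim → gomevvim.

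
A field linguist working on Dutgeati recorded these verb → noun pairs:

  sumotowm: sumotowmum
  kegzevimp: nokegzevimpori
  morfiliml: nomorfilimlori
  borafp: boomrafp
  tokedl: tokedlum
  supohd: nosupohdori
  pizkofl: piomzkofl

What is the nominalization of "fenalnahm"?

nofenalnahmori

"fenalnahm" has second-to-last letter 'h'. The one such stem in the data (supohd → nosupohdori) adds no- … -ori around the stem, so the same rule applies.
So fenalnahm → nofenalnahmori.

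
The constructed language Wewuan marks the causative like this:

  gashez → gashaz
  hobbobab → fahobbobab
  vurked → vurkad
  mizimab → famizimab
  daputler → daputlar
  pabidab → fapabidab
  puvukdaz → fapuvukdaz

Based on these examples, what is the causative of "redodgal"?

faredodgal

puvukdaz and gashez both end in -z yet inflect differently (fapuvukdaz, gashaz), so the final letter is not what conditions the rule; the last vowel is.
"redodgal" has last vowel 'a'. The stems whose last vowel is 'a' (pabidab → fapabidab, mizimab → famizimab, hobbobab → fahobbobab) add the prefix fa-.
The other pattern: stems whose last vowel is 'e' change the last vowel to 'a'.
So redodgal → faredodgal.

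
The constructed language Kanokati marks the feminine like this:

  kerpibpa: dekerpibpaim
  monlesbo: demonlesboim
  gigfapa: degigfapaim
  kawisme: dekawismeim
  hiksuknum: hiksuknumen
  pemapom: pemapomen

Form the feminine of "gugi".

degugiim

"gugi" ends in a vowel. The stems ending in a vowel (kerpibpa → dekerpibpaim, monlesbo → demonlesboim, gigfapa → degigfapaim) add de- … -im around the stem.
So gugi → degugiim.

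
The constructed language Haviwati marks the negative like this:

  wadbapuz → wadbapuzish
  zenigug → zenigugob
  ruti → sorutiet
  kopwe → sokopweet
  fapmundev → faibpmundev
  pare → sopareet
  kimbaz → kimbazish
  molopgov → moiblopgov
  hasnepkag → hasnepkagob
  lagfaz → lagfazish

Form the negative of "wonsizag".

wonsizagob

"wonsizag" ends in -g. The stems ending in -g (hasnepkag → hasnepkagob, zenigug → zenigugob) add -ob.
The other patterns: stems ending in -v insert -ib- after the first vowel; stems ending in -z add -ish; stems ending in -e or -i add so- … -et around the stem.
So wonsizag → wonsizagob.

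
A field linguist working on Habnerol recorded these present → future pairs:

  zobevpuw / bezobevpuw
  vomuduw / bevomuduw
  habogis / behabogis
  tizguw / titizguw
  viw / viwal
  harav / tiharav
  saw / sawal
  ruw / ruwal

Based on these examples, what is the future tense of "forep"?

tiforep

saw and tizguw both end in -w yet inflect differently (sawal, titizguw), so the final letter is not what conditions the rule; the number of vowels is.
"forep" has 2 vowels. The stems with 2 vowels (harav → tiharav, tizguw → titizguw) add the prefix ti-.
The other patterns: stems with 1 vowel add -al; stems with 3 vowels add the prefix be-.
So forep → tiforep.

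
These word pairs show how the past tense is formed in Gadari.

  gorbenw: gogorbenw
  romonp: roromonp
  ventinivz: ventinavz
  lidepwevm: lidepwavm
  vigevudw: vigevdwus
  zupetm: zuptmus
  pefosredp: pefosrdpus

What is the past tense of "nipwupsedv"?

"nipwupsedv" has second-to-last letter 'd'. The stems whose second-to-last letter is 'd' (vigevudw → vigevdwus, pefosredp → pefosrdpus) delete the last vowel and add -us.
So nipwupsedv → nipwupsdvus.

nipwupsdvus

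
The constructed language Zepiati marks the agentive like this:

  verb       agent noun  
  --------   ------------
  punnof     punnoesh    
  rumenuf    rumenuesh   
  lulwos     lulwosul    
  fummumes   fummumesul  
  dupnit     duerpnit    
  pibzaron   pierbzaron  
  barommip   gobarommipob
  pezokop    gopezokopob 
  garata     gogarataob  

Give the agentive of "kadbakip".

gokadbakipob

punnof and lulwos both have last vowel 'o' yet inflect differently (punnoesh, lulwosul), so the last vowel is not what conditions the rule; the final letter is.
"kadbakip" ends in -p. The stems ending in -p (barommip → gobarommipob, pezokop → gopezokopob) add go- … -ob around the stem.
So kadbakip → gokadbakipob.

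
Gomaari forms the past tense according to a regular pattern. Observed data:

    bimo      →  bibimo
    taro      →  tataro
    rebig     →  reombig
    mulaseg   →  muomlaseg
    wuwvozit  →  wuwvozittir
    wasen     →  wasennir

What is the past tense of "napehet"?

napehettir

rebig and wuwvozit both have last vowel 'i' yet inflect differently (reombig, wuwvozittir), so the last vowel is not what conditions the rule; the final letter is.
"napehet" ends in -t. The one such stem in the data (wuwvozit → wuwvozittir) doubles the final consonant and adds -ir (as does wasen), so the same rule applies.
So napehet → napehettir.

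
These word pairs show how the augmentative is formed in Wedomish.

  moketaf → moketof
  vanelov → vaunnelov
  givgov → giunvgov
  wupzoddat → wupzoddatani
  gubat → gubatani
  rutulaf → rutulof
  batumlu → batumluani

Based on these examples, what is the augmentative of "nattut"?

rutulaf and wupzoddat both have last vowel 'a' yet inflect differently (rutulof, wupzoddatani), so the last vowel is not what conditions the rule; the final letter is.
"nattut" ends in -t. The stems ending in -t (wupzoddat → wupzoddatani, gubat → gubatani) add -ani.
So nattut → nattutani.

nattutani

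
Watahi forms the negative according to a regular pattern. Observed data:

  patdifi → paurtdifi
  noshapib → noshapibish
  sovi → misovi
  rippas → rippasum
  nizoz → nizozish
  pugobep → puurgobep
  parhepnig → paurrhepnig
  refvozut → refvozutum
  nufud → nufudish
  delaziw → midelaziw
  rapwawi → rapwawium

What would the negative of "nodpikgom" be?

nodpikgomish

"nodpikgom" begins with n-. The stems beginning with n- (nizoz → nizozish, noshapib → noshapibish, nufud → nufudish) add -ish.
So nodpikgom → nodpikgomish.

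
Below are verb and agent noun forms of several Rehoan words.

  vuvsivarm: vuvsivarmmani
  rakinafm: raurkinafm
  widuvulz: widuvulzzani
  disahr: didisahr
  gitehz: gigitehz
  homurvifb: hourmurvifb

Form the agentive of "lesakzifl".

leursakzifl

rakinafm and vuvsivarm both end in -m yet inflect differently (raurkinafm, vuvsivarmmani), so the final letter is not what conditions the rule; the second-to-last letter is.
"lesakzifl" has second-to-last letter 'f'. The stems whose second-to-last letter is 'f' (homurvifb → hourmurvifb, rakinafm → raurkinafm) insert -ur- after the first vowel.
The other patterns: stems whose second-to-last letter is 'h' repeat the first consonant+vowel as a prefix; stems whose second-to-last letter is 'l' or 'r' double the final consonant and add -ani.
So lesakzifl → leursakzifl.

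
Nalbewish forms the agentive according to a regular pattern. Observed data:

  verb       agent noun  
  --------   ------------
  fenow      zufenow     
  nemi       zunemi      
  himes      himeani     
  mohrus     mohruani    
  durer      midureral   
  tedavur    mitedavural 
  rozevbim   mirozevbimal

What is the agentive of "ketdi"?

zuketdi

himes and durer both have last vowel 'e' yet inflect differently (himeani, midureral), so the last vowel is not what conditions the rule; the final letter is.
"ketdi" ends in -i. The one such stem in the data (nemi → zunemi) adds the prefix zu-, so the same rule applies.
So ketdi → zuketdi.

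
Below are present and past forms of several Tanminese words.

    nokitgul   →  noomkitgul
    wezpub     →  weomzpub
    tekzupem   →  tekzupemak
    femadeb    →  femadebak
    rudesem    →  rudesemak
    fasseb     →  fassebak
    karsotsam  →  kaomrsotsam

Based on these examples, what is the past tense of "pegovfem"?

"pegovfem" has last vowel 'e'. The stems whose last vowel is 'e' (rudesem → rudesemak, tekzupem → tekzupemak, femadeb → femadebak) add -ak.
The other pattern: stems whose last vowel is 'a' or 'u' insert -om- after the first vowel.
So pegovfem → pegovfemak.

pegovfemak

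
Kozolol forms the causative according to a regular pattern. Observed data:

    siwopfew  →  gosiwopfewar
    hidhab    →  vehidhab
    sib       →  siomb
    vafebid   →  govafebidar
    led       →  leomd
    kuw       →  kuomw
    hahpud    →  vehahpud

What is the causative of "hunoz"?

sib and hidhab both end in -b yet inflect differently (siomb, vehidhab), so the final letter is not what conditions the rule; the number of vowels is.
"hunoz" has 2 vowels. The stems with 2 vowels (hidhab → vehidhab, hahpud → vehahpud) add the prefix ve-.
The other patterns: stems with 1 vowel insert -om- after the first vowel; stems with 3 vowels add go- … -ar around the stem.
So hunoz → vehunoz.

vehunoz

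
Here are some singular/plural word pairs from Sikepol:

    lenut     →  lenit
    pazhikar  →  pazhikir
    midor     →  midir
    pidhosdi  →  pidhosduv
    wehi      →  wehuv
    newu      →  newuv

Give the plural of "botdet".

botdit

"botdet" ends in a consonant. The stems ending in a consonant (lenut → lenit, pazhikar → pazhikir, midor → midir) change the last vowel to 'i'.
The other pattern: stems ending in a vowel drop the final letter and add -uv.
So botdet → botdit.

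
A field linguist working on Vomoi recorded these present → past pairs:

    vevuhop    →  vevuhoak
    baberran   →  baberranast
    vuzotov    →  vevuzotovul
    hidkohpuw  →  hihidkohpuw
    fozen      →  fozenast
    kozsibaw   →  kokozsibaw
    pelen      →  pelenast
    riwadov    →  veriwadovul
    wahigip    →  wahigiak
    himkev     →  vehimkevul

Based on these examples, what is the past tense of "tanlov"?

vetanlovul

vuzotov and vevuhop both have last vowel 'o' yet inflect differently (vevuzotovul, vevuhoak), so the last vowel is not what conditions the rule; the final letter is.
"tanlov" ends in -v. The stems ending in -v (himkev → vehimkevul, vuzotov → vevuzotovul, riwadov → veriwadovul) add ve- … -ul around the stem.
The other patterns: stems ending in -w repeat the first consonant+vowel as a prefix; stems ending in -p drop the final letter and add -ak; stems ending in -n add -ast.
So tanlov → vetanlovul.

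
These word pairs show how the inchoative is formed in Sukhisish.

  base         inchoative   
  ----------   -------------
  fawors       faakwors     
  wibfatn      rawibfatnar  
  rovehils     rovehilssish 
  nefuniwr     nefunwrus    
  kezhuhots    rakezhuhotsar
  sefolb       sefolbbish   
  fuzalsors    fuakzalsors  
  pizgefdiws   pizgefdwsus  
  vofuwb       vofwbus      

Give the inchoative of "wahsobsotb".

rawahsobsotbar

kezhuhots and fuzalsors both end in -s yet inflect differently (rakezhuhotsar, fuakzalsors), so the final letter is not what conditions the rule; the second-to-last letter is.
"wahsobsotb" has second-to-last letter 't'. The stems whose second-to-last letter is 't' (wibfatn → rawibfatnar, kezhuhots → rakezhuhotsar) add ra- … -ar around the stem.
So wahsobsotb → rawahsobsotbar.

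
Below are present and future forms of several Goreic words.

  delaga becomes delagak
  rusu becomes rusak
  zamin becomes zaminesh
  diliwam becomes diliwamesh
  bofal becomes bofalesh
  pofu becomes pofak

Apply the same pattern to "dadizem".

dadizemesh

diliwam and delaga both have last vowel 'a' yet inflect differently (diliwamesh, delagak), so the last vowel is not what conditions the rule; whether the stem ends in a vowel or a consonant is.
"dadizem" ends in a consonant. The stems ending in a consonant (diliwam → diliwamesh, zamin → zaminesh, bofal → bofalesh) add -esh.
The other pattern: stems ending in a vowel drop the final letter and add -ak.
So dadizem → dadizemesh.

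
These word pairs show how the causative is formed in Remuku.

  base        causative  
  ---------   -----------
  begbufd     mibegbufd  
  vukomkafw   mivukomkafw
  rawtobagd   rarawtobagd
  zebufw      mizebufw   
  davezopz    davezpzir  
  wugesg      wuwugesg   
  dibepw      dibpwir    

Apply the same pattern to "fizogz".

fifizogz

"fizogz" has second-to-last letter 'g'. The one such stem in the data (rawtobagd → rarawtobagd) repeats the first consonant+vowel as a prefix (as does wugesg), so the same rule applies.
The other patterns: stems whose second-to-last letter is 'p' delete the last vowel and add -ir; stems whose second-to-last letter is 'f' add the prefix mi-.
So fizogz → fifizogz.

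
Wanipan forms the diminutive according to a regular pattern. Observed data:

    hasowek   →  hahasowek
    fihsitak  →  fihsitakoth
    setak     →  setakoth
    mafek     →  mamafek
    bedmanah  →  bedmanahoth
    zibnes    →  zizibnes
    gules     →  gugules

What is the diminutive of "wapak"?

fihsitak and hasowek both end in -k yet inflect differently (fihsitakoth, hahasowek), so the final letter is not what conditions the rule; the last vowel is.
"wapak" has last vowel 'a'. The stems whose last vowel is 'a' (bedmanah → bedmanahoth, fihsitak → fihsitakoth, setak → setakoth) add -oth.
The other pattern: stems whose last vowel is 'e' repeat the first consonant+vowel as a prefix.
So wapak → wapakoth.

wapakoth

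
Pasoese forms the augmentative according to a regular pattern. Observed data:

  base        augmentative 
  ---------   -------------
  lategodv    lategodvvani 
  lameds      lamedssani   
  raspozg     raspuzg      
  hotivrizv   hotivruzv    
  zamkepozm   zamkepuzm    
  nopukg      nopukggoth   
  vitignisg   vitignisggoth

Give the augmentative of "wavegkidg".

wavegkidggani

lategodv and hotivrizv both end in -v yet inflect differently (lategodvvani, hotivruzv), so the final letter is not what conditions the rule; the second-to-last letter is.
"wavegkidg" has second-to-last letter 'd'. The stems whose second-to-last letter is 'd' (lategodv → lategodvvani, lameds → lamedssani) double the final consonant and add -ani.
So wavegkidg → wavegkidggani.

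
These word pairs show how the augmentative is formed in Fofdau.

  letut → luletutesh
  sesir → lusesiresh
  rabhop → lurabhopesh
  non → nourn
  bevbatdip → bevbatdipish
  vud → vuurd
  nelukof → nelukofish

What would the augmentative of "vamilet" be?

"vamilet" has 3 vowels. The stems with 3 vowels (bevbatdip → bevbatdipish, nelukof → nelukofish) add -ish.
So vamilet → vamiletish.

vamiletish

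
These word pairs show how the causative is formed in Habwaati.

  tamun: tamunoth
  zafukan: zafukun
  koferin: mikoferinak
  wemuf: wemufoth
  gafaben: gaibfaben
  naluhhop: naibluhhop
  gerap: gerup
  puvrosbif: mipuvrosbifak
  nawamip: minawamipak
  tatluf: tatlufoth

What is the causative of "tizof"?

"tizof" has last vowel 'o'. The one such stem in the data (naluhhop → naibluhhop) inserts -ib- after the first vowel (as does gafaben), so the same rule applies.
The other patterns: stems whose last vowel is 'a' change the last vowel to 'u'; stems whose last vowel is 'u' add -oth; stems whose last vowel is 'i' add mi- … -ak around the stem.
So tizof → tiibzof.

tiibzof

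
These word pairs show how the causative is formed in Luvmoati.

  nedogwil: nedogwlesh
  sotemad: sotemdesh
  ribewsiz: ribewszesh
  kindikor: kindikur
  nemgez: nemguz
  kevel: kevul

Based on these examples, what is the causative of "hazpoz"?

nemgez and ribewsiz both end in -z yet inflect differently (nemguz, ribewszesh), so the final letter is not what conditions the rule; the last vowel is.
"hazpoz" has last vowel 'o'. The one such stem in the data (kindikor → kindikur) changes the last vowel to 'u' (as do kevel, nemgez), so the same rule applies.
The other pattern: stems whose last vowel is 'a' or 'i' delete the last vowel and add -esh.
So hazpoz → hazpuz.

hazpuz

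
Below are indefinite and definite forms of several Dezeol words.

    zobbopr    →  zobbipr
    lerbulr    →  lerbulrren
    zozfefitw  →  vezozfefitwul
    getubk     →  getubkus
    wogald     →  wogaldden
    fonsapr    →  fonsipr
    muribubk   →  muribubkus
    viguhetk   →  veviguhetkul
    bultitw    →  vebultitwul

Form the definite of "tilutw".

fonsapr and lerbulr both end in -r yet inflect differently (fonsipr, lerbulrren), so the final letter is not what conditions the rule; the second-to-last letter is.
"tilutw" has second-to-last letter 't'. The stems whose second-to-last letter is 't' (bultitw → vebultitwul, viguhetk → veviguhetkul, zozfefitw → vezozfefitwul) add ve- … -ul around the stem.
So tilutw → vetilutwul.

vetilutwul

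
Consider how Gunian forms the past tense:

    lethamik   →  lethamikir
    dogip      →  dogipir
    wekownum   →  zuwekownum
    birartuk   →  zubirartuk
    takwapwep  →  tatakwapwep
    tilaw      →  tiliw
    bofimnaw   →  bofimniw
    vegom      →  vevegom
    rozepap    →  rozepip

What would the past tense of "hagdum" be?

zuhagdum

lethamik and birartuk both end in -k yet inflect differently (lethamikir, zubirartuk), so the final letter is not what conditions the rule; the last vowel is.
"hagdum" has last vowel 'u'. The stems whose last vowel is 'u' (wekownum → zuwekownum, birartuk → zubirartuk) add the prefix zu-.
So hagdum → zuhagdum.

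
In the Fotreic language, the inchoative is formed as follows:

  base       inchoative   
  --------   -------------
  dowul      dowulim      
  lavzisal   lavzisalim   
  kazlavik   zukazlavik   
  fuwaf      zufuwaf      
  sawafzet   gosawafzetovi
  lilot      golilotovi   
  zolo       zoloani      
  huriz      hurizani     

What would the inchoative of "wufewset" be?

gowufewsetovi

lavzisal and fuwaf both have last vowel 'a' yet inflect differently (lavzisalim, zufuwaf), so the last vowel is not what conditions the rule; the final letter is.
"wufewset" ends in -t. The stems ending in -t (sawafzet → gosawafzetovi, lilot → golilotovi) add go- … -ovi around the stem.
The other patterns: stems ending in -l add -im; stems ending in -f or -k add the prefix zu-; stems ending in -o or -z add -ani.
So wufewset → gowufewsetovi.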